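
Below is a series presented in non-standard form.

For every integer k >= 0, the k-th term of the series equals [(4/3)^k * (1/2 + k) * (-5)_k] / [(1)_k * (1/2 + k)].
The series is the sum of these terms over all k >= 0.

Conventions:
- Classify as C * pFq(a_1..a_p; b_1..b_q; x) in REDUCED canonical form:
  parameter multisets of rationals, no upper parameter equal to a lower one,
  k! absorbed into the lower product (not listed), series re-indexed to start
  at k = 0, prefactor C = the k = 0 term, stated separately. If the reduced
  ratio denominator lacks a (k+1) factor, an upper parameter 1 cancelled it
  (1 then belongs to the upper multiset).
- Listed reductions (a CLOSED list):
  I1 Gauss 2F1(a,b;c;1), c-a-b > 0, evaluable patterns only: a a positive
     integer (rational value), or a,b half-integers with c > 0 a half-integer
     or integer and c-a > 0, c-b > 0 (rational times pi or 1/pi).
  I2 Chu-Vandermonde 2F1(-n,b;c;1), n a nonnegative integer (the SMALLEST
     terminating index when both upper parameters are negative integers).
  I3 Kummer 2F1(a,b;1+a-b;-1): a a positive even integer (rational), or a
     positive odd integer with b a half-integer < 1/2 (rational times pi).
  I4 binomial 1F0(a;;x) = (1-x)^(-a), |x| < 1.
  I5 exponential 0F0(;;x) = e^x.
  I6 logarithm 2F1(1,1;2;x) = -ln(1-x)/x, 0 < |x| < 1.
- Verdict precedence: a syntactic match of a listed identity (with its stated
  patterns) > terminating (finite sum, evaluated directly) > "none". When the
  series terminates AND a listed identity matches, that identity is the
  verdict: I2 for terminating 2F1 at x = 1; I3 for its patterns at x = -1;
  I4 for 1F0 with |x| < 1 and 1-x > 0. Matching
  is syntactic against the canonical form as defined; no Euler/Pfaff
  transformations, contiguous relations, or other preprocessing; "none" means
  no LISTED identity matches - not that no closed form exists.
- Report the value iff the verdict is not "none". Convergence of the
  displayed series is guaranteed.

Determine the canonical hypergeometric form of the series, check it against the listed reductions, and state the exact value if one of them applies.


At argument 4/3: a 1F0 with upper {-5}, lower {-}, scaled by C = 1. Verdict: terminating - upper parameter -5 makes this a finite sum (last index 5), evaluated exactly. Exact value: -1/243.

First insight: x = (4/3) and the factor k + 1/2 cancels (top and bottom), leaving C = 1.
Term ratio: r(k) = (4/3) * (k-5) / [(k+1)] - rational; roots negated = parameters, x = (4/3), C = 1.


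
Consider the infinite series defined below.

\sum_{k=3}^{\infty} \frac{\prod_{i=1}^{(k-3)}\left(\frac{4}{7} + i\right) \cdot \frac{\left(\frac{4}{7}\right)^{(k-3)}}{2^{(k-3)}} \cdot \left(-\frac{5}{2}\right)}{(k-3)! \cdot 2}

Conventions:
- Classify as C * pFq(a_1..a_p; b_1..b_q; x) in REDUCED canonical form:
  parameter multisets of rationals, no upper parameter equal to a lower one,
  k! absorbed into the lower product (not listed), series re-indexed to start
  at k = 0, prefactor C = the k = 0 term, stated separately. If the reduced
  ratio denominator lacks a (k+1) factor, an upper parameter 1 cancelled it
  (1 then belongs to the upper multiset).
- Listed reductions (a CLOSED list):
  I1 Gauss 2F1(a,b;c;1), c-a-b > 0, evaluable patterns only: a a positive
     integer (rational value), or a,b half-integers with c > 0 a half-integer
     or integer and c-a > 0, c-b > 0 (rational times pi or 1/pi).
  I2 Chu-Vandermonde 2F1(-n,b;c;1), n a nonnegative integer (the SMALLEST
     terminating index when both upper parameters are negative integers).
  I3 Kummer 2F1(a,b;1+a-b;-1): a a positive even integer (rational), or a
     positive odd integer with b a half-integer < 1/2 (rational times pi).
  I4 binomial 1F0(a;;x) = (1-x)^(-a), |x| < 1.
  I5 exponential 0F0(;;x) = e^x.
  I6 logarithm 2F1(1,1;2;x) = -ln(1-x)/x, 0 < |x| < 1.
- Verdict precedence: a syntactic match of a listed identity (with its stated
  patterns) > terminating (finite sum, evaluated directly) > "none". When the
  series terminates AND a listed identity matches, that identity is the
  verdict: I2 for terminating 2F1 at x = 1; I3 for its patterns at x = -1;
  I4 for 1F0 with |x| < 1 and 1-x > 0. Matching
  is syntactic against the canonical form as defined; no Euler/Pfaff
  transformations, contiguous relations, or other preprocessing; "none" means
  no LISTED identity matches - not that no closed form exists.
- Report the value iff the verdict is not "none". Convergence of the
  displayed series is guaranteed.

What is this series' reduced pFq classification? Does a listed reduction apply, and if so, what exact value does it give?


Classification (C = -\frac{5}{4}): 1F0 with upper {\frac{11}{7}}, lower {-}, argument x = \frac{2}{7}. Verdict: binomial (I4) matches (the 1F0 binomial series: exponent -11/7, x = \frac{2}{7}). Exact value: \left(-\frac{5}{4}\right) \cdot \left(\frac{5}{7}\right)^{-\frac{11}{7}}.

The tell: t_0 being -\frac{5}{4}, the running product (prefactor -5/4) telescopes to a rising factorial.
Consecutive-term ratio: r(k) = \frac{2}{7} * (k+\frac{11}{7}) / [(k+1)] - rational; roots negated = parameters, x = \frac{2}{7}, C = -\frac{5}{4}.


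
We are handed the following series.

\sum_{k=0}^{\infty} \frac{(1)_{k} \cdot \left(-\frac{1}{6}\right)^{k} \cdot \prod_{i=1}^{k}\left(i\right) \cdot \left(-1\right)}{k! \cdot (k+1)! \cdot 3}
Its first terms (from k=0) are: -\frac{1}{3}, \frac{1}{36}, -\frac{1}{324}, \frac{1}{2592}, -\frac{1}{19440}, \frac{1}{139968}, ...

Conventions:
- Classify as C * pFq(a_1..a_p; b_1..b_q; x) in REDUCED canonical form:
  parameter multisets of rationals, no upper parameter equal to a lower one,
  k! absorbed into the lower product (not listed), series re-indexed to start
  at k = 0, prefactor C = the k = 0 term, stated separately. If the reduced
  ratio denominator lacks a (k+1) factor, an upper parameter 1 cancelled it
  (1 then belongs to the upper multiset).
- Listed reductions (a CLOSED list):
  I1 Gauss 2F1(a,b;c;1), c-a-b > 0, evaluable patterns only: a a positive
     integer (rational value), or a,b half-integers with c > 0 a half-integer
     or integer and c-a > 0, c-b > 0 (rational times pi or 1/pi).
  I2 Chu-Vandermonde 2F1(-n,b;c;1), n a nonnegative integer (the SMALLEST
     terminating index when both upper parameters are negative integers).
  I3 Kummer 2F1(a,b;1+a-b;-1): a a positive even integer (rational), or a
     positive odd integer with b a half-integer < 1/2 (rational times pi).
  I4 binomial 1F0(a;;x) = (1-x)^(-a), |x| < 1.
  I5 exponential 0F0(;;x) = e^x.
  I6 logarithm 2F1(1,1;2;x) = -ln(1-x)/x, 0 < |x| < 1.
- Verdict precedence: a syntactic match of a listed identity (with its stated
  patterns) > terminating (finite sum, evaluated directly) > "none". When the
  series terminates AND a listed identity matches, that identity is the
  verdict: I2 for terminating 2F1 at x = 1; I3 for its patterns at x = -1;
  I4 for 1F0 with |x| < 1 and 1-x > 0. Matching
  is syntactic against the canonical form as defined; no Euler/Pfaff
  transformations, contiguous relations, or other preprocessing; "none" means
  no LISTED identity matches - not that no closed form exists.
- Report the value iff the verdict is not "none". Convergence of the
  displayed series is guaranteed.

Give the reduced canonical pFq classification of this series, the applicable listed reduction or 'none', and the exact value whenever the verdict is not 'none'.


The series (x = -\frac{1}{6}) is 2F1: upper {1, 1}, lower {2}, prefactor -\frac{1}{3}. Verdict: logarithm (I6) fires (the logarithm: parameters (1,1;2), x = -\frac{1}{6}). Exact value: \left(-2\right) \cdot \ln\left(\frac{7}{6}\right).

Key step: with t_0 = -\frac{1}{3}, the running product (prefactor -1/3) telescopes to a rising factorial.
Term ratio: r(k) = -\frac{1}{6} * (k+1) (k+1) / [(k+2) (k+1)] - rational in k. x = -\frac{1}{6}; t_0 = -\frac{1}{3}; negate the roots.


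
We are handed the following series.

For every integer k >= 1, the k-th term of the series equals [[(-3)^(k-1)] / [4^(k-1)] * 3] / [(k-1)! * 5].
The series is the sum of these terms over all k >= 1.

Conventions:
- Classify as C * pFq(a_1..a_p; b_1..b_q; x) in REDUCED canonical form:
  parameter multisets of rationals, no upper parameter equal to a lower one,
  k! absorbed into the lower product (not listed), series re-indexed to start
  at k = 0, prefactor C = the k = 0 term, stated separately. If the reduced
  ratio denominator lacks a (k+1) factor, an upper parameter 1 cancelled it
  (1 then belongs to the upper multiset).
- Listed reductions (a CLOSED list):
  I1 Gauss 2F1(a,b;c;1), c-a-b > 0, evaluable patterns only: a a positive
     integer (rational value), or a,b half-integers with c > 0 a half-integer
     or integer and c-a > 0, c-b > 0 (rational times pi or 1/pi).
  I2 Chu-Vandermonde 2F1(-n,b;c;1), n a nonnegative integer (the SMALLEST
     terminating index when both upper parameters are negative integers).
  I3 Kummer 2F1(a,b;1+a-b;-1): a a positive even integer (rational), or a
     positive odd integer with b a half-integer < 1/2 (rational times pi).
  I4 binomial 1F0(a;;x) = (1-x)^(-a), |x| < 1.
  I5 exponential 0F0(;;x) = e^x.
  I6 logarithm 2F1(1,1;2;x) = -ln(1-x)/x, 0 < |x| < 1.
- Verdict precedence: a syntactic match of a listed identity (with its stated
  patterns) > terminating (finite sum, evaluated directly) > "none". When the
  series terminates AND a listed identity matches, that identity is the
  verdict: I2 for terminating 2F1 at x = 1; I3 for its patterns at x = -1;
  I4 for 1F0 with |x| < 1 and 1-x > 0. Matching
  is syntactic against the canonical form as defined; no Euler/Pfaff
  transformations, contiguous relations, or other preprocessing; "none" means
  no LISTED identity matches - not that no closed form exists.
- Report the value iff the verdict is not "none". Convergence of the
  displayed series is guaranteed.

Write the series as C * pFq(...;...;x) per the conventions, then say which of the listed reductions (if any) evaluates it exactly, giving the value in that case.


The series (x = -3/4) is 0F0: upper {-}, lower {-}, prefactor 3/5. Verdict: the I5 exponential reduction applies (the 0F0 exponential series at x = -3/4). Exact value: (3/5) * e^(-3/4).

First insight: from the first term 3/5: the constant factors (prefactor 3/5) combine into one prefactor.
Step ratio: r(k) = (-3/4) * 1 / [(k+1)] - rational; roots negated = parameters, x = (-3/4), C = 3/5.


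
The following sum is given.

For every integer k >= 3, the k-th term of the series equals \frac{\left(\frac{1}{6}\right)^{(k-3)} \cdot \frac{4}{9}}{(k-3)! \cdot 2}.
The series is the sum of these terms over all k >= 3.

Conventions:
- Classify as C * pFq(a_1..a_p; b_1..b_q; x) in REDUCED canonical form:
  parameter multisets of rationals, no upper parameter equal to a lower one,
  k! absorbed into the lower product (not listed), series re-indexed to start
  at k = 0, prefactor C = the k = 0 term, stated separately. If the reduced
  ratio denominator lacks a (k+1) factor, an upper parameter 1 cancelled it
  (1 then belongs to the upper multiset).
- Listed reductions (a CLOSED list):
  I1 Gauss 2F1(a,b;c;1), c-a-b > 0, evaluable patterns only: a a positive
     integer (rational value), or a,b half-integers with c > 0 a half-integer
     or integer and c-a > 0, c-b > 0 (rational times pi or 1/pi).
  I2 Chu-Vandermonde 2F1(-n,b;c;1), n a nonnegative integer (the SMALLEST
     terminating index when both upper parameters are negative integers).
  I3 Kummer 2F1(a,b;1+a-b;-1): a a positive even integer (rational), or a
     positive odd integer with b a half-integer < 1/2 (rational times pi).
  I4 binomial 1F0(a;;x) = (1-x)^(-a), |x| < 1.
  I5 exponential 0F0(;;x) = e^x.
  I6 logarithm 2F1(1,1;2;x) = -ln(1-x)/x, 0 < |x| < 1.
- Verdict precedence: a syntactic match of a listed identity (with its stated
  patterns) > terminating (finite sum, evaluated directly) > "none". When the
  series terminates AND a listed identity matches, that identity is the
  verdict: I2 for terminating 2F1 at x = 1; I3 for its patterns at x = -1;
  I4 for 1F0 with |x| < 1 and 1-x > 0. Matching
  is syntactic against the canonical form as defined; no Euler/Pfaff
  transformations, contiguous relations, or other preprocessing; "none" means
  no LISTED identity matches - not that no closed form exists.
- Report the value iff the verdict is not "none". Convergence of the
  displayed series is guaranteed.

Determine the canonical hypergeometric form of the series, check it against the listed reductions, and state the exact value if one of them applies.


Key step: x = \frac{1}{6} and the constant factors (prefactor 2/9) combine into one prefactor.
Consecutive-term ratio: r(k) = \frac{1}{6} * 1 / [(k+1)] - rational in k. x = \frac{1}{6}; t_0 = \frac{2}{9}; negate the roots.

This is \frac{2}{9} * 0F0(-; -; \frac{1}{6}) in reduced canonical form. Verdict: the exponential series (I5) applies (the 0F0 exponential series at x = \frac{1}{6}). Hence: \frac{2}{9} \cdot e^{\frac{1}{6}}.


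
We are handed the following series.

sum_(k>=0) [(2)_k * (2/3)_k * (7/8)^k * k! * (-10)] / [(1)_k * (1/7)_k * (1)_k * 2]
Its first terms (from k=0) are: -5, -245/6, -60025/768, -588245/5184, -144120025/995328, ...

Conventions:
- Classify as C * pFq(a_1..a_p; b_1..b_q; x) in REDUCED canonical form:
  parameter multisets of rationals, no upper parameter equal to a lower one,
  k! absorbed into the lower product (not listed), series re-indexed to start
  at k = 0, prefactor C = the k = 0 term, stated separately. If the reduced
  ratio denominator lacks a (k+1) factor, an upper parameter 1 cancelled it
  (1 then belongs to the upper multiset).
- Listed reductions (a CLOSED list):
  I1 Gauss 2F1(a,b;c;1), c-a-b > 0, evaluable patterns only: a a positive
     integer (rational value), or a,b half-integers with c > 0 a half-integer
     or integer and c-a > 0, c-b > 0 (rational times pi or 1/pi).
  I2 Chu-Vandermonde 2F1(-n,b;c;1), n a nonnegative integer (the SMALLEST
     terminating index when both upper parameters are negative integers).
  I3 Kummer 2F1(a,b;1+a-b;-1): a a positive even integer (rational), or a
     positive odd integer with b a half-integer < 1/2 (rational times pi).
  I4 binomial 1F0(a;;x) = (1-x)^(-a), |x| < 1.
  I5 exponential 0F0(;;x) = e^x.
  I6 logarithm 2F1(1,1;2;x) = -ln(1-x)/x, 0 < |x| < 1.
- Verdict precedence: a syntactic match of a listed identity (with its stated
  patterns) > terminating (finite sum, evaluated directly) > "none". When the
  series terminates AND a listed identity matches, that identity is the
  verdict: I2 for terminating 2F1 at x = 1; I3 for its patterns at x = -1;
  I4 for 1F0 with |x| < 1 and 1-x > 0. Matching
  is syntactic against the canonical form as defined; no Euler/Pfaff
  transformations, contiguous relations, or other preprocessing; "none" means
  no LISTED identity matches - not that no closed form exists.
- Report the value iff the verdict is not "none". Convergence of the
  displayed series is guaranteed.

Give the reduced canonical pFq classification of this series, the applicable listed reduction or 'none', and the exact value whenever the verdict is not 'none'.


Key observation: t_0 = -5 here, and the parameter 1 appears in both the upper and lower lists and cancels.
Adjacent-term ratio: r(k) = (7/8) * (k+2/3) (k+2) / [(k+1/7) (k+1)] - poly over poly, x = (7/8) from leading terms; C = -5 at k = 0.

The series (x = 7/8) is 2F1: upper {2/3, 2}, lower {1/7}, prefactor -5. Verdict: no listed reduction: x = 7/8 and upper {2/3, 2} fail every I1-I6 pattern.


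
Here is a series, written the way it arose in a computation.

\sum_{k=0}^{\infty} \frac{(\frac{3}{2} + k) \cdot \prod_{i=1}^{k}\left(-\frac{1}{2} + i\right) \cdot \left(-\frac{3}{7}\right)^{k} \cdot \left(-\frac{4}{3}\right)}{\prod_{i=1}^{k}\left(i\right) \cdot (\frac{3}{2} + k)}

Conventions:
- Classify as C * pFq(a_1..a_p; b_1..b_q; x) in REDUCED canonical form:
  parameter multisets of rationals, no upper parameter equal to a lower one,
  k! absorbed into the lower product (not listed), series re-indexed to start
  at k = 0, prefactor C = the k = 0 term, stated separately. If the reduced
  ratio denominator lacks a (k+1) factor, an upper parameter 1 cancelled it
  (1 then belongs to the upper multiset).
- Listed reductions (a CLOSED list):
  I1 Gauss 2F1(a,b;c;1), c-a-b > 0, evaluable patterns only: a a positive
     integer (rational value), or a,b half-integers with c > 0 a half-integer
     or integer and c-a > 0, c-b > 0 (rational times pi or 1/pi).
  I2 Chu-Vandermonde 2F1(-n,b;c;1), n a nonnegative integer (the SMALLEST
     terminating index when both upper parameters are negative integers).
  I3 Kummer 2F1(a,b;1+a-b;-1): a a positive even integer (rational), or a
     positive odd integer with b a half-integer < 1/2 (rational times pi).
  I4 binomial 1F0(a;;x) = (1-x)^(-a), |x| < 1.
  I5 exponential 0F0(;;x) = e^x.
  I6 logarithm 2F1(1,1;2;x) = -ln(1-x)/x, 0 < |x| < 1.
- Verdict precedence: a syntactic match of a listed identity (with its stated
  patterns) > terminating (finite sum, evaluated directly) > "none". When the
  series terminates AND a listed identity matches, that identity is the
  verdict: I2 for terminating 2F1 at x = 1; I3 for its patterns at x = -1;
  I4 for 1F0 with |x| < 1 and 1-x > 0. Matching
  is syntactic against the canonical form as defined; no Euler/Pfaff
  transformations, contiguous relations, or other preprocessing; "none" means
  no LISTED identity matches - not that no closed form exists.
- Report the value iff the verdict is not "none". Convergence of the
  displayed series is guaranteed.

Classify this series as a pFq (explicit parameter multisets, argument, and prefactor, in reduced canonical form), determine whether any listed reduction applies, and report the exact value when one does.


Structural cue: t_0 = -\frac{4}{3} here, and the factor k + 3/2 cancels (top and bottom), leaving C = -4/3, x = -3/7.
Adjacent-term ratio: r(k) = -\frac{3}{7} * (k+\frac{1}{2}) / [(k+1)] - rational in k. x = -\frac{3}{7}; t_0 = -\frac{4}{3}; negate the roots.

At argument -\frac{3}{7}: a 1F0 with upper {\frac{1}{2}}, lower {-}, scaled by C = -\frac{4}{3}. Verdict (x = -\frac{3}{7}): binomial (I4) applies (the 1F0 binomial series: exponent -1/2, x = -\frac{3}{7}). Its exact value is \left(-\frac{4}{3}\right) \cdot \left(\frac{10}{7}\right)^{-\frac{1}{2}}.


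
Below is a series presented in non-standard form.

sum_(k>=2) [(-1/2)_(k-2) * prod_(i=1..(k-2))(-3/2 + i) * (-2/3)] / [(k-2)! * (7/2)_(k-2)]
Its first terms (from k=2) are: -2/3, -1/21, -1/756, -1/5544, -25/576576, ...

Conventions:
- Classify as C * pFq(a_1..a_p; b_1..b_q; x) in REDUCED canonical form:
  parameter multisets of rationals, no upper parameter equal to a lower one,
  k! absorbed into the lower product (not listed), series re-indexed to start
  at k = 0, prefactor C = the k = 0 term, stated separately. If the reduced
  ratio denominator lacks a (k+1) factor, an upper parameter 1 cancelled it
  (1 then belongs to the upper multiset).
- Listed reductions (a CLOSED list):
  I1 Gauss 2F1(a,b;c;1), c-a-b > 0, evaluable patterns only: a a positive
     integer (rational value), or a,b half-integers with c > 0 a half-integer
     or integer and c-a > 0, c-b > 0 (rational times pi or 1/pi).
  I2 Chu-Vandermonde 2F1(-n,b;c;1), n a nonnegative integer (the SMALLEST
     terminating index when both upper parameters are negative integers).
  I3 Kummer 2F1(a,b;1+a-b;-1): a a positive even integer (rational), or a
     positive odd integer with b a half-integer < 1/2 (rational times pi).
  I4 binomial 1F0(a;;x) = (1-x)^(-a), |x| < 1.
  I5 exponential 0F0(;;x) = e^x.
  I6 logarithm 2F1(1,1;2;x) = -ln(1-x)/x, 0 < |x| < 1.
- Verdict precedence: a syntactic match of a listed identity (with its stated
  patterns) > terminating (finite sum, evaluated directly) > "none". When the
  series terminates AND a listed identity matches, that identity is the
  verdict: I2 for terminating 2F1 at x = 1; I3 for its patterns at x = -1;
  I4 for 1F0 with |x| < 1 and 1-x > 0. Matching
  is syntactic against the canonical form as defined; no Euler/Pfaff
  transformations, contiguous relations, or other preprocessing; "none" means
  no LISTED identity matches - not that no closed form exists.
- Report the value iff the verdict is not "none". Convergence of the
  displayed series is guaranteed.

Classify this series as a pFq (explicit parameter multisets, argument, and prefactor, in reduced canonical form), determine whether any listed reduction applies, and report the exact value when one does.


The series (x = 1) is 2F1: upper {-1/2, -1/2}, lower {7/2}, prefactor -2/3. Verdict: the half-integer Gauss pattern (I1) fires (x = 1; upper {-1/2, -1/2} half-integers, c = 7/2 in the evaluable pattern). Its exact value is (-175/768) * pi.

Key step: with t_0 = -2/3, the running product (prefactor -2/3) telescopes to a rising factorial.
Adjacent-term ratio: r(k) = 1 * (k-1/2) (k-1/2) / [(k+7/2) (k+1)] - poly over poly, x = 1 from leading terms; C = -2/3 at k = 0.


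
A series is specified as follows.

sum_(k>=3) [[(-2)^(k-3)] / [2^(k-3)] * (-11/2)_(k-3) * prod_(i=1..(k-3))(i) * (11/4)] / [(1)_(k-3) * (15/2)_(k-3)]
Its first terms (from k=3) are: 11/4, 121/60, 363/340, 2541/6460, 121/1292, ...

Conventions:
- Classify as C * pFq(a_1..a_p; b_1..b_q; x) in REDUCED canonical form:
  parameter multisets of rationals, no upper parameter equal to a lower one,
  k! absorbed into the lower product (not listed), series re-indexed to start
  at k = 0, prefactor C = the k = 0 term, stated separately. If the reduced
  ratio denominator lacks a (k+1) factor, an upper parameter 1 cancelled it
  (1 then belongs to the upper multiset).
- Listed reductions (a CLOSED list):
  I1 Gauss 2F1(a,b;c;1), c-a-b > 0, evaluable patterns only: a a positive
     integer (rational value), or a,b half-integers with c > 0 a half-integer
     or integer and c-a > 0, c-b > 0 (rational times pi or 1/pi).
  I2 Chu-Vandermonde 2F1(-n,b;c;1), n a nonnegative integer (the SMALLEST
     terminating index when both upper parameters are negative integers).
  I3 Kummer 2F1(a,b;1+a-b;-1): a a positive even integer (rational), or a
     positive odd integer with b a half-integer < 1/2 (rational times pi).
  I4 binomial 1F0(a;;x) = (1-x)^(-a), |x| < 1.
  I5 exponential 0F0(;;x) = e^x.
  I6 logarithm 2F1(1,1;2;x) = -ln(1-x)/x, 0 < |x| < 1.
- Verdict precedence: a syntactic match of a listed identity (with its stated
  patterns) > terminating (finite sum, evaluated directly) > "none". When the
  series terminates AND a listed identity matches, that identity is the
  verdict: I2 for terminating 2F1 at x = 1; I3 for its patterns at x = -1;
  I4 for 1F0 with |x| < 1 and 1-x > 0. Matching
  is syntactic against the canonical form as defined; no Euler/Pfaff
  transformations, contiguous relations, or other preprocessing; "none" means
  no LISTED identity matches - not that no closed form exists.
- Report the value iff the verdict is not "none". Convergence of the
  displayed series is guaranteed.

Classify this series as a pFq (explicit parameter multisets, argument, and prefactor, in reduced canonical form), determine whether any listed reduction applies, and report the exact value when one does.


The tell: with t_0 = 11/4, the running product (C = 11/4) telescopes to a rising factorial.
Consecutive-term ratio: r(k) = (-1) * (k-11/2) (k+1) / [(k+15/2) (k+1)] ; factor over Q: parameters, x = (-1), and C = 11/4.

Classification (C = 11/4): 2F1 with upper {-11/2, 1}, lower {15/2}, argument x = -1. Verdict (x = -1): Kummer's theorem (I3) applies (x = -1; c = 15/2 equals 1+a-b for upper {-11/2, 1}: listed pattern). Its exact value is (33033/16384) * pi.


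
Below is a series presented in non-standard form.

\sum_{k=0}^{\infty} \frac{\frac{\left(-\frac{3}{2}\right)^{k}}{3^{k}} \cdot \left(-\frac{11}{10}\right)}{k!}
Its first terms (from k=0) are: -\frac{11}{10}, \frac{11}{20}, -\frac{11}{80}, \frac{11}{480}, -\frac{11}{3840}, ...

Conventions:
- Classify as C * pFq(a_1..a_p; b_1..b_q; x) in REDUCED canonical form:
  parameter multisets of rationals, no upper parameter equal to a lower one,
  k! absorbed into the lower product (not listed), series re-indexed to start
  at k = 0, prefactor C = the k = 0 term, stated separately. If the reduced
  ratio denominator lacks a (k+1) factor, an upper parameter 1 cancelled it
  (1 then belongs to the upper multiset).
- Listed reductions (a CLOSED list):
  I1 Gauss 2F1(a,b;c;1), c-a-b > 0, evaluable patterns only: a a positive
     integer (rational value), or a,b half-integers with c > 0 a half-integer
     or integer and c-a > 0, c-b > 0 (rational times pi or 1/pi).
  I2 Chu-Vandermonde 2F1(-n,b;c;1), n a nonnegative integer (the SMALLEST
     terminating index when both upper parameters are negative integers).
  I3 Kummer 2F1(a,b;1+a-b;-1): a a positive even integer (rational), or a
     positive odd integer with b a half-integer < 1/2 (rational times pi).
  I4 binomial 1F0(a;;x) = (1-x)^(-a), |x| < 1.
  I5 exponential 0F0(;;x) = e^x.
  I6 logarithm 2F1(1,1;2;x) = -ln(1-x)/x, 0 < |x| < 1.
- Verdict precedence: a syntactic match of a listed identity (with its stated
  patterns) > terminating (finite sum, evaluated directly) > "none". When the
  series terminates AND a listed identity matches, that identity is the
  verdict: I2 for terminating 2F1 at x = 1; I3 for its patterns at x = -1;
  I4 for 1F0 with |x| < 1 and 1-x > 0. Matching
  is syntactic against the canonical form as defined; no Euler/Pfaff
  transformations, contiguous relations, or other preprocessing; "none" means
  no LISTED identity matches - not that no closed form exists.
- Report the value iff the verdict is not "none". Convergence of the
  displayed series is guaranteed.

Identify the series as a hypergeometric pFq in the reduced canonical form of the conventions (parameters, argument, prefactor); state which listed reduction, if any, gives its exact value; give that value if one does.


The series (x = -\frac{1}{2}) is 0F0: upper {-}, lower {-}, prefactor -\frac{11}{10}. Verdict: exponential (I5) fires (the 0F0 exponential series at x = -\frac{1}{2}). Exact value: \left(-\frac{11}{10}\right) \cdot e^{-\frac{1}{2}}.

Structural cue: t_0 = -\frac{11}{10} here, and the two k-th powers (C = -11/10) combine into one argument.
Term ratio: r(k) = -\frac{1}{2} * 1 / [(k+1)] - poly over poly, x = -\frac{1}{2} from leading terms; C = -\frac{11}{10} at k = 0.


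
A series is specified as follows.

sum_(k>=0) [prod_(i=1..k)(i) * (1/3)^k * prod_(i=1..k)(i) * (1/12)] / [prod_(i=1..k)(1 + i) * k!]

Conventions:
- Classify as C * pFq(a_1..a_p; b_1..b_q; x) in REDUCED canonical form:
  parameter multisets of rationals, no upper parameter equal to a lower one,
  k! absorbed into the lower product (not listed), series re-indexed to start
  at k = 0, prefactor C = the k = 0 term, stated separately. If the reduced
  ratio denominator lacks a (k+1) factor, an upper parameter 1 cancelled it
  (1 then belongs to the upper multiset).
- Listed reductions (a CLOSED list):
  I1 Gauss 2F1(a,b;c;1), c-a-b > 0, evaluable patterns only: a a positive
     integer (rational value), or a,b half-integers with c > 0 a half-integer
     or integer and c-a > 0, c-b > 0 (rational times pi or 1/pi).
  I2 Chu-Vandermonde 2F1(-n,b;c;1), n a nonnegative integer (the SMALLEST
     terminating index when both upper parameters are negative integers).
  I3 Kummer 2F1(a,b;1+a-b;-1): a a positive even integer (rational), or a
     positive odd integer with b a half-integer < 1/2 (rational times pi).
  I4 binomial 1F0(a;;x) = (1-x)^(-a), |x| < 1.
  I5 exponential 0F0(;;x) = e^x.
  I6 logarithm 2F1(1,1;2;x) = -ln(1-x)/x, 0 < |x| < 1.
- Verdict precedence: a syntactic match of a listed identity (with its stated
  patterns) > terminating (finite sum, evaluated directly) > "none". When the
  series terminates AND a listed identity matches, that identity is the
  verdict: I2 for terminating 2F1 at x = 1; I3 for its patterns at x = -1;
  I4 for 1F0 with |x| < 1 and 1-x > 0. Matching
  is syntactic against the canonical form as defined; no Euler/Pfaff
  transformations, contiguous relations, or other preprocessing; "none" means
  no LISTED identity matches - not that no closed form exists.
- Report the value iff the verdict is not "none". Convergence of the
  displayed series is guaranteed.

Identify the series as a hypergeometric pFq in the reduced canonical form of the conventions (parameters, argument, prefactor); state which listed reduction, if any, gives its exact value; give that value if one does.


At argument 1/3: a 2F1 with upper {1, 1}, lower {2}, scaled by C = 1/12. Verdict: the logarithmic series (I6) applies (the logarithm: parameters (1,1;2), x = 1/3). Hence: (-1/4) * ln(2/3).

First insight: t_0 being 1/12, the running product (C = 1/12, x = 1/3) telescopes to a rising factorial.
Step ratio: r(k) = (1/3) * (k+1) (k+1) / [(k+2) (k+1)] - rational; roots negated = parameters, x = (1/3), C = 1/12.


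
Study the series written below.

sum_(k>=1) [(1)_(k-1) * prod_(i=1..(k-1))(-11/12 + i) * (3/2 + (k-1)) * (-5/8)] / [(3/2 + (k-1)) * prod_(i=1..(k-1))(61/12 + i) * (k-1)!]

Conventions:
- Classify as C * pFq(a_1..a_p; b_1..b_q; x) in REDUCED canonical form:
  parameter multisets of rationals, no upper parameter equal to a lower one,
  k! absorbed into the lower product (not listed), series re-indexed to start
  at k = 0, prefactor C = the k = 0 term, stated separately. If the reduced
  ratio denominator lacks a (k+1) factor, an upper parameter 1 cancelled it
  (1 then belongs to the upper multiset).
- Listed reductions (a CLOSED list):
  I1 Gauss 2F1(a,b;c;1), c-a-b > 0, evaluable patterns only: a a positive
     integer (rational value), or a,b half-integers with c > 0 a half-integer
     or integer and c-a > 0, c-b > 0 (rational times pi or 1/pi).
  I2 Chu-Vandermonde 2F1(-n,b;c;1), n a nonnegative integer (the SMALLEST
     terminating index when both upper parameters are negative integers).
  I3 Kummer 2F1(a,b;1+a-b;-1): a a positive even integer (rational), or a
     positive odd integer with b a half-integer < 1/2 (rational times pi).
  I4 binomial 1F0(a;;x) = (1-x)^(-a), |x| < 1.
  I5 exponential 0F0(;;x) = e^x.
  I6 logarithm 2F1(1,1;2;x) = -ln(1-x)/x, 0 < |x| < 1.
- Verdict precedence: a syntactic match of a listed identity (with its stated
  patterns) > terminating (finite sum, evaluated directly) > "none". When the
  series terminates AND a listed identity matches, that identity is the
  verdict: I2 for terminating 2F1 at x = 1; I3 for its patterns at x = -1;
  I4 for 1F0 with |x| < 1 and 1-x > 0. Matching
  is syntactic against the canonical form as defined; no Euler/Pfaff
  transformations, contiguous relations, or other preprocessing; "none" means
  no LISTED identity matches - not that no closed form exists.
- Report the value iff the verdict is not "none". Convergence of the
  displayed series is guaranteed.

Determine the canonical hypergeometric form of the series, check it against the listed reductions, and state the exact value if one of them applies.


Structural cue: x = 1 and the lower running product (C = -5/8, x = 1) is a rising factorial.
Term ratio: r(k) = 1 * (k+1/12) (k+1) / [(k+73/12) (k+1)] - rational in k. x = 1; t_0 = -5/8; negate the roots.

At argument 1: a 2F1 with upper {1/12, 1}, lower {73/12}, scaled by C = -5/8. Verdict: Gauss's theorem (I1) applies (x = 1: the Gamma ratio telescopes since c-a-b = 5 > 0 and a = 1 in Z>0). Its exact value is -61/96.


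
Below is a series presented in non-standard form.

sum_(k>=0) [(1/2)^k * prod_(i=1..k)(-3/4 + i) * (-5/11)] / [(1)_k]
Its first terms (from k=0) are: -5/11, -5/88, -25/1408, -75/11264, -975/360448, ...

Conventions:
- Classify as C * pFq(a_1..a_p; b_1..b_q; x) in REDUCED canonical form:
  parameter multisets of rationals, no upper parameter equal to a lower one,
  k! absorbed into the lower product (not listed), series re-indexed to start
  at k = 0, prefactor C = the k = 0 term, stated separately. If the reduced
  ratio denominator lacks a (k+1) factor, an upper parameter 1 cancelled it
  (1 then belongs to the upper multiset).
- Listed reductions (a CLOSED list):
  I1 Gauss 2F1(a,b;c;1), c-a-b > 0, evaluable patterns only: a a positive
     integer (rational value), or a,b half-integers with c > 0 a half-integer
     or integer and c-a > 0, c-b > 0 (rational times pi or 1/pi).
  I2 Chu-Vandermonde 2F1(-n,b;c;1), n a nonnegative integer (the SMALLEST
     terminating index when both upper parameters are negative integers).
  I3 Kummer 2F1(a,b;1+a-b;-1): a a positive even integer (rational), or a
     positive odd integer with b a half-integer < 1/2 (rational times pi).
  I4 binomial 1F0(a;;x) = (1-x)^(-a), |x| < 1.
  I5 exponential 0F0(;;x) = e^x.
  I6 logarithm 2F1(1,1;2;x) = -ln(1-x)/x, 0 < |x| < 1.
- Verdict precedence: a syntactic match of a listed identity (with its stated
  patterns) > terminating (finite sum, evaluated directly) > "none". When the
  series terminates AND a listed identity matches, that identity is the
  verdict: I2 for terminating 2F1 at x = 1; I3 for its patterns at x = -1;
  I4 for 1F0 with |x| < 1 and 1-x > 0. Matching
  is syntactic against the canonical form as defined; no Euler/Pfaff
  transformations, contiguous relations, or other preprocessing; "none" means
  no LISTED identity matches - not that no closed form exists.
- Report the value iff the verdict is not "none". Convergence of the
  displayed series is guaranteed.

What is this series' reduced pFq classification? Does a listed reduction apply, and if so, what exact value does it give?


Prefactor -5/11, argument 1/2: 1F0 with upper {1/4} over lower {-}. Verdict (x = 1/2): binomial (I4) applies (the 1F0 binomial series: exponent -1/4, x = 1/2). Exact value: (-5/11) * (1/2)^(-1/4).

First insight: t_0 being -5/11, the running product (C = -5/11, x = 1/2) telescopes to a rising factorial.
Term ratio: r(k) = (1/2) * (k+1/4) / [(k+1)] - rational in k, leading ratio (1/2); with t_0 = -5/11, classification follows.


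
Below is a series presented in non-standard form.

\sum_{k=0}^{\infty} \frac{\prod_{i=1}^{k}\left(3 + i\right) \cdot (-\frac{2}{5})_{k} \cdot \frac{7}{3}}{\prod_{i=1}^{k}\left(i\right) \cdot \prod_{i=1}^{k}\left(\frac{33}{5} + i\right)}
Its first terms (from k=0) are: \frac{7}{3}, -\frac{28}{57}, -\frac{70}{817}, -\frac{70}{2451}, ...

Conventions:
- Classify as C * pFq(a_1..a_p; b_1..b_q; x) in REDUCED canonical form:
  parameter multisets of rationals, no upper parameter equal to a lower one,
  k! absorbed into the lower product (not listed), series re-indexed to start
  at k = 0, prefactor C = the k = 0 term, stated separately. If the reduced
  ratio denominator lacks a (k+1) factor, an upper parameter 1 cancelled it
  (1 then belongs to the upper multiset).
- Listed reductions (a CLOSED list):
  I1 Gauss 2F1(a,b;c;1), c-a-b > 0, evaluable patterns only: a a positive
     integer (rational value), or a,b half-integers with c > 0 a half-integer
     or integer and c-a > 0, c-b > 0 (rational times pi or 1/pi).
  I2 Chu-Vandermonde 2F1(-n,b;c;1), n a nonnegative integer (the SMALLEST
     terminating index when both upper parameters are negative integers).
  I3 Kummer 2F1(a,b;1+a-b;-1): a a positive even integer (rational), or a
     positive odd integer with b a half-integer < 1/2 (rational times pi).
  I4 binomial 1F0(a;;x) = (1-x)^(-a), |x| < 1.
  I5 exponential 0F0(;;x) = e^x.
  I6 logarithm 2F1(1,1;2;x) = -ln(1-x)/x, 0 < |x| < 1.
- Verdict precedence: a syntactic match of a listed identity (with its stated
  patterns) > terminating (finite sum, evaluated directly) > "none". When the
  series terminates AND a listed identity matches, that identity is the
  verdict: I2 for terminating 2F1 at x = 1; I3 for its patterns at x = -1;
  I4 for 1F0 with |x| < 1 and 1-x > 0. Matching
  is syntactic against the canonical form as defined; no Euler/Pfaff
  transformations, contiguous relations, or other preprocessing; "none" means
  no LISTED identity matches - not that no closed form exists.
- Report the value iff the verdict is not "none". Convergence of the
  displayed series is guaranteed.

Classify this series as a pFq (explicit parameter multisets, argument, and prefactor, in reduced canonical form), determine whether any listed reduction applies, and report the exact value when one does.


Prefactor \frac{7}{3}, argument 1: 2F1 with upper {-\frac{2}{5}, 4} over lower {\frac{38}{5}}. Verdict: Gauss's theorem (I1) applies (x = 1: the Gamma ratio telescopes since c-a-b = 4 > 0 and a = 4 in Z>0). Sum: \frac{5313}{3125}.

Key observation: with t_0 = \frac{7}{3}, the product of the first k integers (C = 7/3) is k!.
Step ratio: r(k) = 1 * (k-\frac{2}{5}) (k+4) / [(k+\frac{38}{5}) (k+1)] - rational in k, leading ratio 1; with t_0 = \frac{7}{3}, classification follows.


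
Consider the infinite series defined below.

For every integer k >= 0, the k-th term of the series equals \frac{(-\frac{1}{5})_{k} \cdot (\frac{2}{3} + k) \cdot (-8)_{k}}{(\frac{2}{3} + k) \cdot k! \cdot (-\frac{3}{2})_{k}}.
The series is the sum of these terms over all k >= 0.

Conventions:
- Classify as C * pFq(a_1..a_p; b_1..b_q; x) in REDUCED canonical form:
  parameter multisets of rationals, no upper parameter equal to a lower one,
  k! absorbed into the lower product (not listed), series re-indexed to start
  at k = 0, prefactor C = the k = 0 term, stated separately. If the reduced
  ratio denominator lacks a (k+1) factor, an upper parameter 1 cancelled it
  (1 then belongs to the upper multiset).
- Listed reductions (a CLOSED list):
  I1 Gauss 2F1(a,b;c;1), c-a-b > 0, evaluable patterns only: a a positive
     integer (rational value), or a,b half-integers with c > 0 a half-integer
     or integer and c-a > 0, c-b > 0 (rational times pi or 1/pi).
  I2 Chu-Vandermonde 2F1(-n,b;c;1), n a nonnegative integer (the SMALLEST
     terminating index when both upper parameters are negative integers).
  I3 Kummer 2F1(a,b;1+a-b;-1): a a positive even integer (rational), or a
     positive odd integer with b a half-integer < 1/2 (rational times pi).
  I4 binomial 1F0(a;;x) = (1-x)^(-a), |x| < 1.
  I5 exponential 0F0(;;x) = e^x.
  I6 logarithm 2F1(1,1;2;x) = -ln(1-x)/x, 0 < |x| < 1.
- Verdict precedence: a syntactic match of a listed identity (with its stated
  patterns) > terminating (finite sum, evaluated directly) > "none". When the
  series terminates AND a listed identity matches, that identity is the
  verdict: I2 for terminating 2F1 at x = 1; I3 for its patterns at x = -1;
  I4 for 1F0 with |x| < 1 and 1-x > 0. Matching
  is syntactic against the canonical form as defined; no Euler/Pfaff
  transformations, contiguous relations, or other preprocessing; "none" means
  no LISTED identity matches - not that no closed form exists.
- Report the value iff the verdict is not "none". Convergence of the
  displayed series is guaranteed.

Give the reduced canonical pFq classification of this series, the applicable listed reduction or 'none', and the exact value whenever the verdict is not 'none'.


Classification (C = 1): 2F1 with upper {-8, -\frac{1}{5}}, lower {-\frac{3}{2}}, argument x = 1. Verdict: this is Vandermonde's identity (I2) (terminating 2F1 at x = 1 with n = 8, b = -1/5, c = -\frac{3}{2}). Its exact value is \frac{21906183}{21484375}.

Key step: x = 1 and striking the common factor k + 2/3 reduces the term (prefactor 1).
Step ratio: r(k) = 1 * (k-8) (k-\frac{1}{5}) / [(k-\frac{3}{2}) (k+1)] - poly over poly, x = 1 from leading terms; C = 1 at k = 0.


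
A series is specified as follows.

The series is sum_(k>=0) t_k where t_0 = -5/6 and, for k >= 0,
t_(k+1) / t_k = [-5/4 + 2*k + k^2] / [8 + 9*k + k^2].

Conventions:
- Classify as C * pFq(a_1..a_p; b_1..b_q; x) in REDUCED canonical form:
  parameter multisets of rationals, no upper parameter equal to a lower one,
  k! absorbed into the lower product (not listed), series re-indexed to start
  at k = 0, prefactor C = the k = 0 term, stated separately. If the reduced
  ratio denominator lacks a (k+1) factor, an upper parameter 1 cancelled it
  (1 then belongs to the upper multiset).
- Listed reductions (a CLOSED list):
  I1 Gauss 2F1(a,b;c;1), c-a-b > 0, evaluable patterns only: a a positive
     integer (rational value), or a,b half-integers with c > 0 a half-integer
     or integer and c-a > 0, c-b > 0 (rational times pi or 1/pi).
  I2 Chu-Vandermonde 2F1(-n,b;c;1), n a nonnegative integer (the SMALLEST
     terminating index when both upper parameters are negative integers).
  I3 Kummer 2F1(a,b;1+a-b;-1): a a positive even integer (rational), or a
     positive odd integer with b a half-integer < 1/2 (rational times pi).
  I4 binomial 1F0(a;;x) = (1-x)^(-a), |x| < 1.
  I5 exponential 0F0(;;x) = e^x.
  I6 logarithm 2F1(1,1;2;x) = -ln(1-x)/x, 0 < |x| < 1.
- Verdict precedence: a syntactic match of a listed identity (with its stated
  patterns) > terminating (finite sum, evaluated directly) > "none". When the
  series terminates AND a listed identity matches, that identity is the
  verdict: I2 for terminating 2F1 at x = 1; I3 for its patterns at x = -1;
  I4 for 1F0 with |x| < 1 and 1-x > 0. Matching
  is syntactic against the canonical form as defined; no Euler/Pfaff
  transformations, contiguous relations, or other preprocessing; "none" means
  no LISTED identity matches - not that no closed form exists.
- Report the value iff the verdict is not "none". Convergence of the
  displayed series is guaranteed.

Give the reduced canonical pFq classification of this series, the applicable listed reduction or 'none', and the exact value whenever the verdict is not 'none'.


This is -5/6 * 2F1(-1/2, 5/2; 8; 1) in reduced canonical form. Verdict at x = 1: Gauss's theorem I1 (half-integer case) matches (x = 1; upper {-1/2, 5/2} half-integers, c = 8 in the evaluable pattern). Sum: (-524288/243243) / pi.

First insight: with t_0 = -5/6, the expanded ratio factors over Q; C = -5/6, roots give parameters.
Ratio: r(k) = 1 * (k-1/2) (k+5/2) / [(k+8) (k+1)] - rational in k. x = 1; t_0 = -5/6; negate the roots.
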